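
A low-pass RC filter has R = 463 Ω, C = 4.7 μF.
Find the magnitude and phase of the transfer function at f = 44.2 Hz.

Step 1 — Angular frequency: ω = 2π·44.2 = 277.7 rad/s.
Step 2 — Transfer function: H(jω) = 1/(1 + jωRC).
Step 3 — Denominator: 1 + jωRC = 1 + j·277.7·463·4.7e-06 = 1 + j0.6043.
Step 4 — H = 0.7325 - j0.4427.
Step 5 — Magnitude: |H| = 0.8559 (-1.4 dB); phase: φ = -31.1°.

|H| = 0.8559 (-1.4 dB), φ = -31.1°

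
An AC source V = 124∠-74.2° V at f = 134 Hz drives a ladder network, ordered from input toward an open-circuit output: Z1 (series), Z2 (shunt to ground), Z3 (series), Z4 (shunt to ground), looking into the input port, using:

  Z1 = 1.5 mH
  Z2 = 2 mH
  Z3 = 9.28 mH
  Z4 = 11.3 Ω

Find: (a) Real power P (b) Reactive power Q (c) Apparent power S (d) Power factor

Step 1 — Angular frequency: ω = 2π·f = 2π·134 = 841.9 rad/s.
Step 2 — Component impedances:
  Z1: Z = jωL = j·841.9·0.0015 = 0 + j1.263 Ω
  Z2: Z = jωL = j·841.9·0.002 = 0 + j1.684 Ω
  Z3: Z = jωL = j·841.9·0.00928 = 0 + j7.813 Ω
  Z4: Z = R = 11.3 Ω
Step 3 — Ladder network (open output): work backward from the far end, alternating series and parallel combinations. Z_in = 0.1471 + j2.823 Ω = 2.827∠87.0° Ω.
Step 4 — Source phasor: V = 124∠-74.2° V = 33.76 - j119.3 V.
Step 5 — Current: I = V / Z = -41.53 - j14.12 A = 43.86∠-161.2° A.
Step 6 — Complex power: S = V·I* = 282.9 + j5432 VA.
Step 7 — Real power: P = Re(S) = 282.9 W.
Step 8 — Reactive power: Q = Im(S) = 5432 VAR.
Step 9 — Apparent power: |S| = 5439 VA.
Step 10 — Power factor: PF = P/|S| = 0.05202 (lagging).

(a) P = 282.9 W  (b) Q = 5432 VAR  (c) S = 5439 VA  (d) PF = 0.05202 (lagging)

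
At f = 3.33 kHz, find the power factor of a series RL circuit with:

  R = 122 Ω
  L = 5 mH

Step 1 — Angular frequency: ω = 2π·f = 2π·3330 = 2.092e+04 rad/s.
Step 2 — Component impedances:
  R: Z = R = 122 Ω
  L: Z = jωL = j·2.092e+04·0.005 = 0 + j104.6 Ω
Step 3 — Series combination: Z_total = R + L = 122 + j104.6 Ω = 160.7∠40.6° Ω.
Step 4 — Power factor: PF = cos(φ) = Re(Z)/|Z| = 122/160.71 = 0.7591.
Step 5 — Type: Im(Z) = 104.6 ⇒ lagging (phase φ = 40.6°).

PF = 0.7591 (lagging, φ = 40.6°)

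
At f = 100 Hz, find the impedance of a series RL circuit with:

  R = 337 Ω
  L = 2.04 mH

Step 1 — Angular frequency: ω = 2π·f = 2π·100 = 628.3 rad/s.
Step 2 — Component impedances:
  R: Z = R = 337 Ω
  L: Z = jωL = j·628.3·0.00204 = 0 + j1.282 Ω
Step 3 — Series combination: Z_total = R + L = 337 + j1.282 Ω = 337∠0.2° Ω.

Z = 337 + j1.282 Ω = 337∠0.2° Ω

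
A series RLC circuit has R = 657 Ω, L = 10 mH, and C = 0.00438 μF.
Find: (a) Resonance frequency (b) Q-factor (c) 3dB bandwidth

Step 1 — Resonance: ω₀ = 1/√(LC) = 1/√(0.01·4.38e-09) = 1.511e+05 rad/s.
Step 2 — f₀ = ω₀/(2π) = 2.405e+04 Hz.
Step 3 — Series Q: Q = ω₀L/R = 1.511e+05·0.01/657 = 2.3.
Step 4 — Bandwidth: Δω = ω₀/Q = 6.57e+04 rad/s; BW = Δω/(2π) = 1.046e+04 Hz.

(a) f₀ = 2.405e+04 Hz  (b) Q = 2.3  (c) BW = 1.046e+04 Hz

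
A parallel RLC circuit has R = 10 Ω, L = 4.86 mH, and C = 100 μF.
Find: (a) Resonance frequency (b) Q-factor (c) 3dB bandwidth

Step 1 — Resonance: ω₀ = 1/√(LC) = 1/√(0.00486·0.0001) = 1434 rad/s.
Step 2 — f₀ = ω₀/(2π) = 228.3 Hz.
Step 3 — Parallel Q: Q = R/(ω₀L) = 10/(1434·0.00486) = 1.434.
Step 4 — Bandwidth: Δω = ω₀/Q = 1000 rad/s; BW = Δω/(2π) = 159.2 Hz.

(a) f₀ = 228.3 Hz  (b) Q = 1.434  (c) BW = 159.2 Hz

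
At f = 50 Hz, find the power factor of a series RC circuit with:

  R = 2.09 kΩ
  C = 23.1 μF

Step 1 — Angular frequency: ω = 2π·f = 2π·50 = 314.2 rad/s.
Step 2 — Component impedances:
  R: Z = R = 2090 Ω
  C: Z = 1/(jωC) = -j/(ω·C) = 0 - j137.8 Ω
Step 3 — Series combination: Z_total = R + C = 2090 - j137.8 Ω = 2095∠-3.8° Ω.
Step 4 — Power factor: PF = cos(φ) = Re(Z)/|Z| = 2090/2094.54 = 0.9978.
Step 5 — Type: Im(Z) = -137.8 ⇒ leading (phase φ = -3.8°).

PF = 0.9978 (leading, φ = -3.8°)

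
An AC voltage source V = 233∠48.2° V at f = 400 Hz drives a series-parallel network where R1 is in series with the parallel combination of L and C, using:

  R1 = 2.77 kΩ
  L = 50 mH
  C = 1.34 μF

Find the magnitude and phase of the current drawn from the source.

Step 1 — Angular frequency: ω = 2π·f = 2π·400 = 2513 rad/s.
Step 2 — Component impedances:
  R1: Z = R = 2770 Ω
  L: Z = jωL = j·2513·0.05 = 0 + j125.7 Ω
  C: Z = 1/(jωC) = -j/(ω·C) = 0 - j296.9 Ω
Step 3 — Parallel branch: L || C = 1/(1/L + 1/C) = 0 + j217.9 Ω.
Step 4 — Series with R1: Z_total = R1 + (L || C) = 2770 + j217.9 Ω = 2779∠4.5° Ω.
Step 5 — Source phasor: V = 233∠48.2° V = 155.3 + j173.7 V.
Step 6 — Ohm's law: I = V / Z_total = (155.3 + j173.7) / (2770 + j217.9) = 0.06062 + j0.05794 A.
Step 7 — Convert to polar: |I| = 0.08386 A, ∠I = 43.7°.

I = 0.08386∠43.7° A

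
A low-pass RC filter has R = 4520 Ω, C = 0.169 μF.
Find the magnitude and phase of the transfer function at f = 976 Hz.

Step 1 — Angular frequency: ω = 2π·976 = 6132 rad/s.
Step 2 — Transfer function: H(jω) = 1/(1 + jωRC).
Step 3 — Denominator: 1 + jωRC = 1 + j·6132·4520·1.69e-07 = 1 + j4.684.
Step 4 — H = 0.04358 - j0.2042.
Step 5 — Magnitude: |H| = 0.2088 (-13.6 dB); phase: φ = -77.9°.

|H| = 0.2088 (-13.6 dB), φ = -77.9°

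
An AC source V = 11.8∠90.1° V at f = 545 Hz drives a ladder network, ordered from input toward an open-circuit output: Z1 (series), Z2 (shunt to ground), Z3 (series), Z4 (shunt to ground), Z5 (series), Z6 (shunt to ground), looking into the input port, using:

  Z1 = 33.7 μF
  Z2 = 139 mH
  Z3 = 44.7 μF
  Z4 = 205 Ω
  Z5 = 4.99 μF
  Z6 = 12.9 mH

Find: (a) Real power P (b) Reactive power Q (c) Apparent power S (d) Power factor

Step 1 — Angular frequency: ω = 2π·f = 2π·545 = 3424 rad/s.
Step 2 — Component impedances:
  Z1: Z = 1/(jωC) = -j/(ω·C) = 0 - j8.666 Ω
  Z2: Z = jωL = j·3424·0.139 = 0 + j476 Ω
  Z3: Z = 1/(jωC) = -j/(ω·C) = 0 - j6.533 Ω
  Z4: Z = R = 205 Ω
  Z5: Z = 1/(jωC) = -j/(ω·C) = 0 - j58.52 Ω
  Z6: Z = jωL = j·3424·0.0129 = 0 + j44.17 Ω
Step 3 — Ladder network (open output): work backward from the far end, alternating series and parallel combinations. Z_in = 1.093 - j30.43 Ω = 30.45∠-87.9° Ω.
Step 4 — Source phasor: V = 11.8∠90.1° V = -0.02059 + j11.8 V.
Step 5 — Current: I = V / Z = -0.3873 + j0.01324 A = 0.3876∠178.0° A.
Step 6 — Complex power: S = V·I* = 0.1642 - j4.57 VA.
Step 7 — Real power: P = Re(S) = 0.1642 W.
Step 8 — Reactive power: Q = Im(S) = -4.57 VAR.
Step 9 — Apparent power: |S| = 4.573 VA.
Step 10 — Power factor: PF = P/|S| = 0.0359 (leading).

(a) P = 0.1642 W  (b) Q = -4.57 VAR  (c) S = 4.573 VA  (d) PF = 0.0359 (leading)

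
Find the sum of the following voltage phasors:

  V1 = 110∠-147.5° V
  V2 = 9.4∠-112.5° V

Step 1 — Convert each phasor to rectangular form:
  V1 = 110·(cos(-147.5°) + j·sin(-147.5°)) = -92.77 - j59.1 V
  V2 = 9.4·(cos(-112.5°) + j·sin(-112.5°)) = -3.597 - j8.684 V
Step 2 — Sum components: V_total = -96.37 - j67.79 V.
Step 3 — Convert to polar: |V_total| = 117.8 V, ∠V_total = -144.9°.

V_total = 117.8∠-144.9° V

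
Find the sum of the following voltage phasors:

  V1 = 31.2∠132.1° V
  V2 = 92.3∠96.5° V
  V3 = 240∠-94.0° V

Step 1 — Convert each phasor to rectangular form:
  V1 = 31.2·(cos(132.1°) + j·sin(132.1°)) = -20.92 + j23.15 V
  V2 = 92.3·(cos(96.5°) + j·sin(96.5°)) = -10.45 + j91.71 V
  V3 = 240·(cos(-94.0°) + j·sin(-94.0°)) = -16.74 - j239.4 V
Step 2 — Sum components: V_total = -48.11 - j124.6 V.
Step 3 — Convert to polar: |V_total| = 133.5 V, ∠V_total = -111.1°.

V_total = 133.5∠-111.1° V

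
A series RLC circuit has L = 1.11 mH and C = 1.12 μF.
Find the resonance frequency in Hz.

Step 1 — Resonance condition Im(Z)=0 gives ω₀ = 1/√(LC).
Step 2 — ω₀ = 1/√(0.00111·1.12e-06) = 2.836e+04 rad/s.
Step 3 — f₀ = ω₀/(2π) = 4514 Hz.

f₀ = 4514 Hz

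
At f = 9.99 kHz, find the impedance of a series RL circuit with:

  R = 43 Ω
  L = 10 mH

Step 1 — Angular frequency: ω = 2π·f = 2π·9990 = 6.277e+04 rad/s.
Step 2 — Component impedances:
  R: Z = R = 43 Ω
  L: Z = jωL = j·6.277e+04·0.01 = 0 + j627.7 Ω
Step 3 — Series combination: Z_total = R + L = 43 + j627.7 Ω = 629.2∠86.1° Ω.

Z = 43 + j627.7 Ω = 629.2∠86.1° Ω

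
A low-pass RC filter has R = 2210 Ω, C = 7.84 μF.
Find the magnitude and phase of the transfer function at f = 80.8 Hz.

Step 1 — Angular frequency: ω = 2π·80.8 = 507.7 rad/s.
Step 2 — Transfer function: H(jω) = 1/(1 + jωRC).
Step 3 — Denominator: 1 + jωRC = 1 + j·507.7·2210·7.84e-06 = 1 + j8.796.
Step 4 — H = 0.01276 - j0.1122.
Step 5 — Magnitude: |H| = 0.113 (-18.9 dB); phase: φ = -83.5°.

|H| = 0.113 (-18.9 dB), φ = -83.5°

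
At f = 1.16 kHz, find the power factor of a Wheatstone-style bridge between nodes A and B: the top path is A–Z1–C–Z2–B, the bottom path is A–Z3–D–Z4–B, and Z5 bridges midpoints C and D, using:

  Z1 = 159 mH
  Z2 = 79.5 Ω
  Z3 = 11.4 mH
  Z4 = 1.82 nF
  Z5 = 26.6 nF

Step 1 — Angular frequency: ω = 2π·f = 2π·1160 = 7288 rad/s.
Step 2 — Component impedances:
  Z1: Z = jωL = j·7288·0.159 = 0 + j1159 Ω
  Z2: Z = R = 79.5 Ω
  Z3: Z = jωL = j·7288·0.0114 = 0 + j83.09 Ω
  Z4: Z = 1/(jωC) = -j/(ω·C) = 0 - j7.539e+04 Ω
  Z5: Z = 1/(jωC) = -j/(ω·C) = 0 - j5158 Ω
Step 3 — Bridge requires nodal analysis (the Z5 bridge couples midpoints C and D, so the two paths cannot be reduced to a simple series/parallel combination). Setting node B to ground and injecting 1 A at node A, the 3-node admittance system at A, C, D solves to V_A = Z_AB = 82.82 + j1533 Ω = 1536∠86.9° Ω.
Step 4 — Power factor: PF = cos(φ) = Re(Z)/|Z| = 82.825/1535.6 = 0.05394.
Step 5 — Type: Im(Z) = 1533 ⇒ lagging (phase φ = 86.9°).

PF = 0.05394 (lagging, φ = 86.9°)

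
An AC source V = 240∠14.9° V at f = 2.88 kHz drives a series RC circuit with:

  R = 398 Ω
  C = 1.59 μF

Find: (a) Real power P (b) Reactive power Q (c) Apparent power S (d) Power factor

Step 1 — Angular frequency: ω = 2π·f = 2π·2880 = 1.81e+04 rad/s.
Step 2 — Component impedances:
  R: Z = R = 398 Ω
  C: Z = 1/(jωC) = -j/(ω·C) = 0 - j34.76 Ω
Step 3 — Series combination: Z_total = R + C = 398 - j34.76 Ω = 399.5∠-5.0° Ω.
Step 4 — Source phasor: V = 240∠14.9° V = 231.9 + j61.71 V.
Step 5 — Current: I = V / Z = 0.5649 + j0.2044 A = 0.6007∠19.9° A.
Step 6 — Complex power: S = V·I* = 143.6 - j12.54 VA.
Step 7 — Real power: P = Re(S) = 143.6 W.
Step 8 — Reactive power: Q = Im(S) = -12.54 VAR.
Step 9 — Apparent power: |S| = 144.2 VA.
Step 10 — Power factor: PF = P/|S| = 0.9962 (leading).

(a) P = 143.6 W  (b) Q = -12.54 VAR  (c) S = 144.2 VA  (d) PF = 0.9962 (leading)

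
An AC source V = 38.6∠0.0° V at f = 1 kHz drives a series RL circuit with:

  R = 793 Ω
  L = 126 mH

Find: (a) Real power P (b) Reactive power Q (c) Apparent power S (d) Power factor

Step 1 — Angular frequency: ω = 2π·f = 2π·1000 = 6283 rad/s.
Step 2 — Component impedances:
  R: Z = R = 793 Ω
  L: Z = jωL = j·6283·0.126 = 0 + j791.7 Ω
Step 3 — Series combination: Z_total = R + L = 793 + j791.7 Ω = 1121∠45.0° Ω.
Step 4 — Source phasor: V = 38.6∠0.0° V = 38.6 V.
Step 5 — Current: I = V / Z = 0.02438 - j0.02434 A = 0.03445∠-45.0° A.
Step 6 — Complex power: S = V·I* = 0.941 + j0.9394 VA.
Step 7 — Real power: P = Re(S) = 0.941 W.
Step 8 — Reactive power: Q = Im(S) = 0.9394 VAR.
Step 9 — Apparent power: |S| = 1.33 VA.
Step 10 — Power factor: PF = P/|S| = 0.7077 (lagging).

(a) P = 0.941 W  (b) Q = 0.9394 VAR  (c) S = 1.33 VA  (d) PF = 0.7077 (lagging)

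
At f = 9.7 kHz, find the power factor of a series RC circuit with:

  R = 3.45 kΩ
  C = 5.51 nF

Step 1 — Angular frequency: ω = 2π·f = 2π·9700 = 6.095e+04 rad/s.
Step 2 — Component impedances:
  R: Z = R = 3450 Ω
  C: Z = 1/(jωC) = -j/(ω·C) = 0 - j2978 Ω
Step 3 — Series combination: Z_total = R + C = 3450 - j2978 Ω = 4557∠-40.8° Ω.
Step 4 — Power factor: PF = cos(φ) = Re(Z)/|Z| = 3450/4557.4 = 0.757.
Step 5 — Type: Im(Z) = -2978 ⇒ leading (phase φ = -40.8°).

PF = 0.757 (leading, φ = -40.8°)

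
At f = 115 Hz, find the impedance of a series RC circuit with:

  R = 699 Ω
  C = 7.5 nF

Step 1 — Angular frequency: ω = 2π·f = 2π·115 = 722.6 rad/s.
Step 2 — Component impedances:
  R: Z = R = 699 Ω
  C: Z = 1/(jωC) = -j/(ω·C) = 0 - j1.845e+05 Ω
Step 3 — Series combination: Z_total = R + C = 699 - j1.845e+05 Ω = 1.845e+05∠-89.8° Ω.

Z = 699 - j1.845e+05 Ω = 1.845e+05∠-89.8° Ω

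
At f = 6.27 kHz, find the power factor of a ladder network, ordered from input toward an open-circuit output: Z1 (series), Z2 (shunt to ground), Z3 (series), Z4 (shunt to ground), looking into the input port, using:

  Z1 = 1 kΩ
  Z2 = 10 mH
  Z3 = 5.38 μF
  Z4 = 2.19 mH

Step 1 — Angular frequency: ω = 2π·f = 2π·6270 = 3.94e+04 rad/s.
Step 2 — Component impedances:
  Z1: Z = R = 1000 Ω
  Z2: Z = jωL = j·3.94e+04·0.01 = 0 + j394 Ω
  Z3: Z = 1/(jωC) = -j/(ω·C) = 0 - j4.718 Ω
  Z4: Z = jωL = j·3.94e+04·0.00219 = 0 + j86.28 Ω
Step 3 — Ladder network (open output): work backward from the far end, alternating series and parallel combinations. Z_in = 1000 + j67.57 Ω = 1002∠3.9° Ω.
Step 4 — Power factor: PF = cos(φ) = Re(Z)/|Z| = 1000/1002.3 = 0.9977.
Step 5 — Type: Im(Z) = 67.57 ⇒ lagging (phase φ = 3.9°).

PF = 0.9977 (lagging, φ = 3.9°)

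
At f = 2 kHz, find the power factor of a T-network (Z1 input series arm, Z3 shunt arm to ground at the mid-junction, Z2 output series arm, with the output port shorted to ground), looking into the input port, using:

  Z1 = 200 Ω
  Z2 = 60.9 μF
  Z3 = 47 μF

Step 1 — Angular frequency: ω = 2π·f = 2π·2000 = 1.257e+04 rad/s.
Step 2 — Component impedances:
  Z1: Z = R = 200 Ω
  Z2: Z = 1/(jωC) = -j/(ω·C) = 0 - j1.307 Ω
  Z3: Z = 1/(jωC) = -j/(ω·C) = 0 - j1.693 Ω
Step 3 — With the output port shorted to ground, the output series arm Z2 runs from the junction to ground; the shunt arm Z3 also runs from the junction to ground. They appear in parallel: Z3 || Z2 = 0 - j0.7375 Ω.
Step 4 — Series with input arm Z1: Z_in = Z1 + (Z3 || Z2) = 200 - j0.7375 Ω = 200∠-0.2° Ω.
Step 5 — Power factor: PF = cos(φ) = Re(Z)/|Z| = 200/200 = 1.
Step 6 — Type: Im(Z) = -0.7375 ⇒ leading (phase φ = -0.2°).

PF = 1 (leading, φ = -0.2°)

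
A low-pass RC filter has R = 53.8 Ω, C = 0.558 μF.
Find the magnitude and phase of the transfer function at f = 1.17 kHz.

Step 1 — Angular frequency: ω = 2π·1170 = 7351 rad/s.
Step 2 — Transfer function: H(jω) = 1/(1 + jωRC).
Step 3 — Denominator: 1 + jωRC = 1 + j·7351·53.8·5.58e-07 = 1 + j0.2207.
Step 4 — H = 0.9536 - j0.2104.
Step 5 — Magnitude: |H| = 0.9765 (-0.2 dB); phase: φ = -12.4°.

|H| = 0.9765 (-0.2 dB), φ = -12.4°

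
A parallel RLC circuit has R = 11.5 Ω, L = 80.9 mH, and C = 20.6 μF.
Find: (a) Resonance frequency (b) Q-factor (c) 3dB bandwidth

Step 1 — Resonance: ω₀ = 1/√(LC) = 1/√(0.0809·2.06e-05) = 774.6 rad/s.
Step 2 — f₀ = ω₀/(2π) = 123.3 Hz.
Step 3 — Parallel Q: Q = R/(ω₀L) = 11.5/(774.6·0.0809) = 0.1835.
Step 4 — Bandwidth: Δω = ω₀/Q = 4221 rad/s; BW = Δω/(2π) = 671.8 Hz.

(a) f₀ = 123.3 Hz  (b) Q = 0.1835  (c) BW = 671.8 Hz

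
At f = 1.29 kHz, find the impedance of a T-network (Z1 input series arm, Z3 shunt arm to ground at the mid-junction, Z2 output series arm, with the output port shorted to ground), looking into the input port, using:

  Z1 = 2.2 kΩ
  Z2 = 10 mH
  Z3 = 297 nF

Step 1 — Angular frequency: ω = 2π·f = 2π·1290 = 8105 rad/s.
Step 2 — Component impedances:
  Z1: Z = R = 2200 Ω
  Z2: Z = jωL = j·8105·0.01 = 0 + j81.05 Ω
  Z3: Z = 1/(jωC) = -j/(ω·C) = 0 - j415.4 Ω
Step 3 — With the output port shorted to ground, the output series arm Z2 runs from the junction to ground; the shunt arm Z3 also runs from the junction to ground. They appear in parallel: Z3 || Z2 = 0 + j100.7 Ω.
Step 4 — Series with input arm Z1: Z_in = Z1 + (Z3 || Z2) = 2200 + j100.7 Ω = 2202∠2.6° Ω.

Z = 2200 + j100.7 Ω = 2202∠2.6° Ω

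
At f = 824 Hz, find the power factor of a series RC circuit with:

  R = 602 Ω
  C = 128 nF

Step 1 — Angular frequency: ω = 2π·f = 2π·824 = 5177 rad/s.
Step 2 — Component impedances:
  R: Z = R = 602 Ω
  C: Z = 1/(jωC) = -j/(ω·C) = 0 - j1509 Ω
Step 3 — Series combination: Z_total = R + C = 602 - j1509 Ω = 1625∠-68.3° Ω.
Step 4 — Power factor: PF = cos(φ) = Re(Z)/|Z| = 602/1625 = 0.3705.
Step 5 — Type: Im(Z) = -1509 ⇒ leading (phase φ = -68.3°).

PF = 0.3705 (leading, φ = -68.3°)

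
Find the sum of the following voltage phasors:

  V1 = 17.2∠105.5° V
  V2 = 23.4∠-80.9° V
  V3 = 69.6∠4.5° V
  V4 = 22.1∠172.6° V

Step 1 — Convert each phasor to rectangular form:
  V1 = 17.2·(cos(105.5°) + j·sin(105.5°)) = -4.597 + j16.57 V
  V2 = 23.4·(cos(-80.9°) + j·sin(-80.9°)) = 3.701 - j23.11 V
  V3 = 69.6·(cos(4.5°) + j·sin(4.5°)) = 69.39 + j5.461 V
  V4 = 22.1·(cos(172.6°) + j·sin(172.6°)) = -21.92 + j2.846 V
Step 2 — Sum components: V_total = 46.57 + j1.776 V.
Step 3 — Convert to polar: |V_total| = 46.61 V, ∠V_total = 2.2°.

V_total = 46.61∠2.2° V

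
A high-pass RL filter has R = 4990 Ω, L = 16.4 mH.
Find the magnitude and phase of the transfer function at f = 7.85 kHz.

Step 1 — Angular frequency: ω = 2π·7850 = 4.932e+04 rad/s.
Step 2 — Transfer function: H(jω) = jωL/(R + jωL).
Step 3 — Numerator jωL = j·808.9; denominator R + jωL = 4990 + j808.9.
Step 4 — H = 0.0256 + j0.158.
Step 5 — Magnitude: |H| = 0.16 (-15.9 dB); phase: φ = 80.8°.

|H| = 0.16 (-15.9 dB), φ = 80.8°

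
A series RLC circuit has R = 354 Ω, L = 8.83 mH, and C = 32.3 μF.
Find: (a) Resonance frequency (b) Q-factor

Step 1 — Resonance condition Im(Z)=0 gives ω₀ = 1/√(LC).
Step 2 — ω₀ = 1/√(0.00883·3.23e-05) = 1872 rad/s.
Step 3 — f₀ = ω₀/(2π) = 298 Hz.
Step 4 — Series Q: Q = ω₀L/R = 1872·0.00883/354 = 0.04671.

(a) f₀ = 298 Hz  (b) Q = 0.04671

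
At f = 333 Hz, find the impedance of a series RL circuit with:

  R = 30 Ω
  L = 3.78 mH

Step 1 — Angular frequency: ω = 2π·f = 2π·333 = 2092 rad/s.
Step 2 — Component impedances:
  R: Z = R = 30 Ω
  L: Z = jωL = j·2092·0.00378 = 0 + j7.909 Ω
Step 3 — Series combination: Z_total = R + L = 30 + j7.909 Ω = 31.03∠14.8° Ω.

Z = 30 + j7.909 Ω = 31.03∠14.8° Ω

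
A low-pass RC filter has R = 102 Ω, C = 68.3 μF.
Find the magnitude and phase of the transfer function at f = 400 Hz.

Step 1 — Angular frequency: ω = 2π·400 = 2513 rad/s.
Step 2 — Transfer function: H(jω) = 1/(1 + jωRC).
Step 3 — Denominator: 1 + jωRC = 1 + j·2513·102·6.83e-05 = 1 + j17.51.
Step 4 — H = 0.003251 - j0.05693.
Step 5 — Magnitude: |H| = 0.05702 (-24.9 dB); phase: φ = -86.7°.

|H| = 0.05702 (-24.9 dB), φ = -86.7°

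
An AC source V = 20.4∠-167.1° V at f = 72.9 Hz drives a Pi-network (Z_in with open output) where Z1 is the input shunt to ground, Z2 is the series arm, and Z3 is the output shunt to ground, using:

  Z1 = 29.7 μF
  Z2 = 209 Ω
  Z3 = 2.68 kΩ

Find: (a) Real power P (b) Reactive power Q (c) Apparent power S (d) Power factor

Step 1 — Angular frequency: ω = 2π·f = 2π·72.9 = 458 rad/s.
Step 2 — Component impedances:
  Z1: Z = 1/(jωC) = -j/(ω·C) = 0 - j73.51 Ω
  Z2: Z = R = 209 Ω
  Z3: Z = R = 2680 Ω
Step 3 — With open output, the series arm Z2 and the output shunt Z3 appear in series to ground: Z2 + Z3 = 2889 Ω.
Step 4 — Parallel with input shunt Z1: Z_in = Z1 || (Z2 + Z3) = 1.869 - j73.46 Ω = 73.48∠-88.5° Ω.
Step 5 — Source phasor: V = 20.4∠-167.1° V = -19.89 - j4.554 V.
Step 6 — Current: I = V / Z = 0.05507 - j0.2721 A = 0.2776∠-78.6° A.
Step 7 — Complex power: S = V·I* = 0.144 - j5.661 VA.
Step 8 — Real power: P = Re(S) = 0.144 W.
Step 9 — Reactive power: Q = Im(S) = -5.661 VAR.
Step 10 — Apparent power: |S| = 5.663 VA.
Step 11 — Power factor: PF = P/|S| = 0.02544 (leading).

(a) P = 0.144 W  (b) Q = -5.661 VAR  (c) S = 5.663 VA  (d) PF = 0.02544 (leading)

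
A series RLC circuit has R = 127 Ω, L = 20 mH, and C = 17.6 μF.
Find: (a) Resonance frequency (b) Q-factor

Step 1 — Resonance condition Im(Z)=0 gives ω₀ = 1/√(LC).
Step 2 — ω₀ = 1/√(0.02·1.76e-05) = 1685 rad/s.
Step 3 — f₀ = ω₀/(2π) = 268.3 Hz.
Step 4 — Series Q: Q = ω₀L/R = 1685·0.02/127 = 0.2654.

(a) f₀ = 268.3 Hz  (b) Q = 0.2654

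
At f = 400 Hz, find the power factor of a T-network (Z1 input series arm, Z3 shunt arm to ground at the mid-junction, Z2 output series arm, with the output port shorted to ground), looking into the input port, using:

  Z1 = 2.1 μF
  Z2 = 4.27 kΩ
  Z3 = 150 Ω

Step 1 — Angular frequency: ω = 2π·f = 2π·400 = 2513 rad/s.
Step 2 — Component impedances:
  Z1: Z = 1/(jωC) = -j/(ω·C) = 0 - j189.5 Ω
  Z2: Z = R = 4270 Ω
  Z3: Z = R = 150 Ω
Step 3 — With the output port shorted to ground, the output series arm Z2 runs from the junction to ground; the shunt arm Z3 also runs from the junction to ground. They appear in parallel: Z3 || Z2 = 144.9 Ω.
Step 4 — Series with input arm Z1: Z_in = Z1 + (Z3 || Z2) = 144.9 - j189.5 Ω = 238.5∠-52.6° Ω.
Step 5 — Power factor: PF = cos(φ) = Re(Z)/|Z| = 144.9/238.5 = 0.6075.
Step 6 — Type: Im(Z) = -189.5 ⇒ leading (phase φ = -52.6°).

PF = 0.6075 (leading, φ = -52.6°)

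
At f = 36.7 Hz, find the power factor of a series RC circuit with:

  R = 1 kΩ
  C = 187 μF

Step 1 — Angular frequency: ω = 2π·f = 2π·36.7 = 230.6 rad/s.
Step 2 — Component impedances:
  R: Z = R = 1000 Ω
  C: Z = 1/(jωC) = -j/(ω·C) = 0 - j23.19 Ω
Step 3 — Series combination: Z_total = R + C = 1000 - j23.19 Ω = 1000∠-1.3° Ω.
Step 4 — Power factor: PF = cos(φ) = Re(Z)/|Z| = 1000/1000.3 = 0.9997.
Step 5 — Type: Im(Z) = -23.19 ⇒ leading (phase φ = -1.3°).

PF = 0.9997 (leading, φ = -1.3°)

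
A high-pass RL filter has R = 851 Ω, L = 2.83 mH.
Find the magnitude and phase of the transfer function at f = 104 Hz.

Step 1 — Angular frequency: ω = 2π·104 = 653.5 rad/s.
Step 2 — Transfer function: H(jω) = jωL/(R + jωL).
Step 3 — Numerator jωL = j·1.849; denominator R + jωL = 851 + j1.849.
Step 4 — H = 4.722e-06 + j0.002173.
Step 5 — Magnitude: |H| = 0.002173 (-53.3 dB); phase: φ = 89.9°.

|H| = 0.002173 (-53.3 dB), φ = 89.9°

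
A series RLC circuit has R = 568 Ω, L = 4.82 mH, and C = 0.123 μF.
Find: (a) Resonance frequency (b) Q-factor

Step 1 — Resonance condition Im(Z)=0 gives ω₀ = 1/√(LC).
Step 2 — ω₀ = 1/√(0.00482·1.23e-07) = 4.107e+04 rad/s.
Step 3 — f₀ = ω₀/(2π) = 6536 Hz.
Step 4 — Series Q: Q = ω₀L/R = 4.107e+04·0.00482/568 = 0.3485.

(a) f₀ = 6536 Hz  (b) Q = 0.3485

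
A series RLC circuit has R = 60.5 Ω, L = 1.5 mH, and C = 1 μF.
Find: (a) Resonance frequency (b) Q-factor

Step 1 — Resonance condition Im(Z)=0 gives ω₀ = 1/√(LC).
Step 2 — ω₀ = 1/√(0.0015·1e-06) = 2.582e+04 rad/s.
Step 3 — f₀ = ω₀/(2π) = 4109 Hz.
Step 4 — Series Q: Q = ω₀L/R = 2.582e+04·0.0015/60.5 = 0.6402.

(a) f₀ = 4109 Hz  (b) Q = 0.6402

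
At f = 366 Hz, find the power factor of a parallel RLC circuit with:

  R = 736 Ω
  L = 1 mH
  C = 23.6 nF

Step 1 — Angular frequency: ω = 2π·f = 2π·366 = 2300 rad/s.
Step 2 — Component impedances:
  R: Z = R = 736 Ω
  L: Z = jωL = j·2300·0.001 = 0 + j2.3 Ω
  C: Z = 1/(jωC) = -j/(ω·C) = 0 - j1.843e+04 Ω
Step 3 — Parallel combination: 1/Z_total = 1/R + 1/L + 1/C; Z_total = 0.007187 + j2.3 Ω = 2.3∠89.8° Ω.
Step 4 — Power factor: PF = cos(φ) = Re(Z)/|Z| = 0.007187/2.3 = 0.003125.
Step 5 — Type: Im(Z) = 2.3 ⇒ lagging (phase φ = 89.8°).

PF = 0.003125 (lagging, φ = 89.8°)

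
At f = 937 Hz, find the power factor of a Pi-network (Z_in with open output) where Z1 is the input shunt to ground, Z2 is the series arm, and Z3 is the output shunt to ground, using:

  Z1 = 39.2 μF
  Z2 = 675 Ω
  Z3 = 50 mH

Step 1 — Angular frequency: ω = 2π·f = 2π·937 = 5887 rad/s.
Step 2 — Component impedances:
  Z1: Z = 1/(jωC) = -j/(ω·C) = 0 - j4.333 Ω
  Z2: Z = R = 675 Ω
  Z3: Z = jωL = j·5887·0.05 = 0 + j294.4 Ω
Step 3 — With open output, the series arm Z2 and the output shunt Z3 appear in series to ground: Z2 + Z3 = 675 + j294.4 Ω.
Step 4 — Parallel with input shunt Z1: Z_in = Z1 || (Z2 + Z3) = 0.02348 - j4.343 Ω = 4.343∠-89.7° Ω.
Step 5 — Power factor: PF = cos(φ) = Re(Z)/|Z| = 0.02348/4.343 = 0.005406.
Step 6 — Type: Im(Z) = -4.343 ⇒ leading (phase φ = -89.7°).

PF = 0.005406 (leading, φ = -89.7°)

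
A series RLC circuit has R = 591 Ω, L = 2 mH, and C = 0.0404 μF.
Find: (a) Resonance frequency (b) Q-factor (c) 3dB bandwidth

Step 1 — Resonance: ω₀ = 1/√(LC) = 1/√(0.002·4.04e-08) = 1.112e+05 rad/s.
Step 2 — f₀ = ω₀/(2π) = 1.771e+04 Hz.
Step 3 — Series Q: Q = ω₀L/R = 1.112e+05·0.002/591 = 0.3765.
Step 4 — Bandwidth: Δω = ω₀/Q = 2.955e+05 rad/s; BW = Δω/(2π) = 4.703e+04 Hz.

(a) f₀ = 1.771e+04 Hz  (b) Q = 0.3765  (c) BW = 4.703e+04 Hz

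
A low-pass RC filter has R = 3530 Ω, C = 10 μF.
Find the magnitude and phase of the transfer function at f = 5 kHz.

Step 1 — Angular frequency: ω = 2π·5000 = 3.142e+04 rad/s.
Step 2 — Transfer function: H(jω) = 1/(1 + jωRC).
Step 3 — Denominator: 1 + jωRC = 1 + j·3.142e+04·3530·1e-05 = 1 + j1109.
Step 4 — H = 8.131e-07 - j0.0009017.
Step 5 — Magnitude: |H| = 0.0009017 (-60.9 dB); phase: φ = -89.9°.

|H| = 0.0009017 (-60.9 dB), φ = -89.9°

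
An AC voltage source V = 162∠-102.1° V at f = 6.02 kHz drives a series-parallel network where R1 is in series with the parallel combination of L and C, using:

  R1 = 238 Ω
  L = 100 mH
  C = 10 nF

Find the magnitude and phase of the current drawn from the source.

Step 1 — Angular frequency: ω = 2π·f = 2π·6020 = 3.782e+04 rad/s.
Step 2 — Component impedances:
  R1: Z = R = 238 Ω
  L: Z = jωL = j·3.782e+04·0.1 = 0 + j3782 Ω
  C: Z = 1/(jωC) = -j/(ω·C) = 0 - j2644 Ω
Step 3 — Parallel branch: L || C = 1/(1/L + 1/C) = 0 - j8782 Ω.
Step 4 — Series with R1: Z_total = R1 + (L || C) = 238 - j8782 Ω = 8785∠-88.4° Ω.
Step 5 — Source phasor: V = 162∠-102.1° V = -33.96 - j158.4 V.
Step 6 — Ohm's law: I = V / Z_total = (-33.96 - j158.4) / (238 - j8782) = 0.01792 - j0.004352 A.
Step 7 — Convert to polar: |I| = 0.01844 A, ∠I = -13.7°.

I = 0.01844∠-13.7° A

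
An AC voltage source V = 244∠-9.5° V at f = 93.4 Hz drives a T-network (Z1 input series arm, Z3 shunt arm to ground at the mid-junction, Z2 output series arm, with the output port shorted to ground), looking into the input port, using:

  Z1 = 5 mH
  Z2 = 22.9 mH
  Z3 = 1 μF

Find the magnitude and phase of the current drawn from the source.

Step 1 — Angular frequency: ω = 2π·f = 2π·93.4 = 586.8 rad/s.
Step 2 — Component impedances:
  Z1: Z = jωL = j·586.8·0.005 = 0 + j2.934 Ω
  Z2: Z = jωL = j·586.8·0.0229 = 0 + j13.44 Ω
  Z3: Z = 1/(jωC) = -j/(ω·C) = 0 - j1704 Ω
Step 3 — With the output port shorted to ground, the output series arm Z2 runs from the junction to ground; the shunt arm Z3 also runs from the junction to ground. They appear in parallel: Z3 || Z2 = 0 + j13.55 Ω.
Step 4 — Series with input arm Z1: Z_in = Z1 + (Z3 || Z2) = 0 + j16.48 Ω = 16.48∠90.0° Ω.
Step 5 — Source phasor: V = 244∠-9.5° V = 240.7 - j40.27 V.
Step 6 — Ohm's law: I = V / Z_total = (240.7 - j40.27) / (0 + j16.48) = -2.444 - j14.6 A.
Step 7 — Convert to polar: |I| = 14.81 A, ∠I = -99.5°.

I = 14.81∠-99.5° A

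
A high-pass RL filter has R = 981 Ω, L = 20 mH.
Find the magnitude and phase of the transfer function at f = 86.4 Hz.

Step 1 — Angular frequency: ω = 2π·86.4 = 542.9 rad/s.
Step 2 — Transfer function: H(jω) = jωL/(R + jωL).
Step 3 — Numerator jωL = j·10.86; denominator R + jωL = 981 + j10.86.
Step 4 — H = 0.0001225 + j0.01107.
Step 5 — Magnitude: |H| = 0.01107 (-39.1 dB); phase: φ = 89.4°.

|H| = 0.01107 (-39.1 dB), φ = 89.4°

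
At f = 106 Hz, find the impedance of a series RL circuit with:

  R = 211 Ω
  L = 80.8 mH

Step 1 — Angular frequency: ω = 2π·f = 2π·106 = 666 rad/s.
Step 2 — Component impedances:
  R: Z = R = 211 Ω
  L: Z = jωL = j·666·0.0808 = 0 + j53.81 Ω
Step 3 — Series combination: Z_total = R + L = 211 + j53.81 Ω = 217.8∠14.3° Ω.

Z = 211 + j53.81 Ω = 217.8∠14.3° Ω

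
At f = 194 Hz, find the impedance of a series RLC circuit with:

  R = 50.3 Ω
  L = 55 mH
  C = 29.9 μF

Step 1 — Angular frequency: ω = 2π·f = 2π·194 = 1219 rad/s.
Step 2 — Component impedances:
  R: Z = R = 50.3 Ω
  L: Z = jωL = j·1219·0.055 = 0 + j67.04 Ω
  C: Z = 1/(jωC) = -j/(ω·C) = 0 - j27.44 Ω
Step 3 — Series combination: Z_total = R + L + C = 50.3 + j39.6 Ω = 64.02∠38.2° Ω.

Z = 50.3 + j39.6 Ω = 64.02∠38.2° Ω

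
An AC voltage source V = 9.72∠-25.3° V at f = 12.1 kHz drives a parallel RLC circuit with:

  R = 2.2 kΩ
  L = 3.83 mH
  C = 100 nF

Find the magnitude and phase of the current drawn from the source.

Step 1 — Angular frequency: ω = 2π·f = 2π·1.21e+04 = 7.603e+04 rad/s.
Step 2 — Component impedances:
  R: Z = R = 2200 Ω
  L: Z = jωL = j·7.603e+04·0.00383 = 0 + j291.2 Ω
  C: Z = 1/(jωC) = -j/(ω·C) = 0 - j131.5 Ω
Step 3 — Parallel combination: 1/Z_total = 1/R + 1/L + 1/C; Z_total = 25.85 - j237.1 Ω = 238.5∠-83.8° Ω.
Step 4 — Source phasor: V = 9.72∠-25.3° V = 8.788 - j4.154 V.
Step 5 — Ohm's law: I = V / Z_total = (8.788 - j4.154) / (25.85 - j237.1) = 0.02131 + j0.03474 A.
Step 6 — Convert to polar: |I| = 0.04076 A, ∠I = 58.5°.

I = 0.04076∠58.5° A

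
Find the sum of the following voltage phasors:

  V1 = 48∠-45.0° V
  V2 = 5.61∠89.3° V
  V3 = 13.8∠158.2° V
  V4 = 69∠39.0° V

Step 1 — Convert each phasor to rectangular form:
  V1 = 48·(cos(-45.0°) + j·sin(-45.0°)) = 33.94 - j33.94 V
  V2 = 5.61·(cos(89.3°) + j·sin(89.3°)) = 0.06854 + j5.61 V
  V3 = 13.8·(cos(158.2°) + j·sin(158.2°)) = -12.81 + j5.125 V
  V4 = 69·(cos(39.0°) + j·sin(39.0°)) = 53.62 + j43.42 V
Step 2 — Sum components: V_total = 74.82 + j20.22 V.
Step 3 — Convert to polar: |V_total| = 77.5 V, ∠V_total = 15.1°.

V_total = 77.5∠15.1° V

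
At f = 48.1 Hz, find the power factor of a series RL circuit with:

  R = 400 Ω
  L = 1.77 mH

Step 1 — Angular frequency: ω = 2π·f = 2π·48.1 = 302.2 rad/s.
Step 2 — Component impedances:
  R: Z = R = 400 Ω
  L: Z = jωL = j·302.2·0.00177 = 0 + j0.5349 Ω
Step 3 — Series combination: Z_total = R + L = 400 + j0.5349 Ω = 400∠0.1° Ω.
Step 4 — Power factor: PF = cos(φ) = Re(Z)/|Z| = 400/400 = 1.
Step 5 — Type: Im(Z) = 0.5349 ⇒ lagging (phase φ = 0.1°).

PF = 1 (lagging, φ = 0.1°)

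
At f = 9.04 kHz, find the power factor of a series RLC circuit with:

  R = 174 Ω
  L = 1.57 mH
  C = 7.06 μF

Step 1 — Angular frequency: ω = 2π·f = 2π·9040 = 5.68e+04 rad/s.
Step 2 — Component impedances:
  R: Z = R = 174 Ω
  L: Z = jωL = j·5.68e+04·0.00157 = 0 + j89.18 Ω
  C: Z = 1/(jωC) = -j/(ω·C) = 0 - j2.494 Ω
Step 3 — Series combination: Z_total = R + L + C = 174 + j86.68 Ω = 194.4∠26.5° Ω.
Step 4 — Power factor: PF = cos(φ) = Re(Z)/|Z| = 174/194.4 = 0.8951.
Step 5 — Type: Im(Z) = 86.68 ⇒ lagging (phase φ = 26.5°).

PF = 0.8951 (lagging, φ = 26.5°)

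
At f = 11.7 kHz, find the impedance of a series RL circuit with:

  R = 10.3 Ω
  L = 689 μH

Step 1 — Angular frequency: ω = 2π·f = 2π·1.17e+04 = 7.351e+04 rad/s.
Step 2 — Component impedances:
  R: Z = R = 10.3 Ω
  L: Z = jωL = j·7.351e+04·0.000689 = 0 + j50.65 Ω
Step 3 — Series combination: Z_total = R + L = 10.3 + j50.65 Ω = 51.69∠78.5° Ω.

Z = 10.3 + j50.65 Ω = 51.69∠78.5° Ω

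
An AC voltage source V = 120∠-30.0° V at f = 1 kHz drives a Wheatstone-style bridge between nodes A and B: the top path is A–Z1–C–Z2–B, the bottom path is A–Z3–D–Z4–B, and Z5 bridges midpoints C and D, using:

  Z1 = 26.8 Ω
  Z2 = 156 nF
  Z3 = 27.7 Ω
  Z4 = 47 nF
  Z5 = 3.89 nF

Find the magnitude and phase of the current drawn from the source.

Step 1 — Angular frequency: ω = 2π·f = 2π·1000 = 6283 rad/s.
Step 2 — Component impedances:
  Z1: Z = R = 26.8 Ω
  Z2: Z = 1/(jωC) = -j/(ω·C) = 0 - j1020 Ω
  Z3: Z = R = 27.7 Ω
  Z4: Z = 1/(jωC) = -j/(ω·C) = 0 - j3386 Ω
  Z5: Z = 1/(jωC) = -j/(ω·C) = 0 - j4.091e+04 Ω
Step 3 — Bridge requires nodal analysis (the Z5 bridge couples midpoints C and D, so the two paths cannot be reduced to a simple series/parallel combination). Setting node B to ground and injecting 1 A at node A, the 3-node admittance system at A, C, D solves to V_A = Z_AB = 17.31 - j784.1 Ω = 784.3∠-88.7° Ω.
Step 4 — Source phasor: V = 120∠-30.0° V = 103.9 - j60 V.
Step 5 — Ohm's law: I = V / Z_total = (103.9 - j60) / (17.31 - j784.1) = 0.07941 + j0.1308 A.
Step 6 — Convert to polar: |I| = 0.153 A, ∠I = 58.7°.

I = 0.153∠58.7° A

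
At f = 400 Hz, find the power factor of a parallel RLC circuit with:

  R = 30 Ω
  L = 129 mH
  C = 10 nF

Step 1 — Angular frequency: ω = 2π·f = 2π·400 = 2513 rad/s.
Step 2 — Component impedances:
  R: Z = R = 30 Ω
  L: Z = jωL = j·2513·0.129 = 0 + j324.2 Ω
  C: Z = 1/(jωC) = -j/(ω·C) = 0 - j3.979e+04 Ω
Step 3 — Parallel combination: 1/Z_total = 1/R + 1/L + 1/C; Z_total = 29.75 + j2.73 Ω = 29.87∠5.2° Ω.
Step 4 — Power factor: PF = cos(φ) = Re(Z)/|Z| = 29.749/29.874 = 0.9958.
Step 5 — Type: Im(Z) = 2.73 ⇒ lagging (phase φ = 5.2°).

PF = 0.9958 (lagging, φ = 5.2°)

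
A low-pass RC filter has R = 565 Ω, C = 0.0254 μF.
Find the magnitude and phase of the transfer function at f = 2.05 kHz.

Step 1 — Angular frequency: ω = 2π·2050 = 1.288e+04 rad/s.
Step 2 — Transfer function: H(jω) = 1/(1 + jωRC).
Step 3 — Denominator: 1 + jωRC = 1 + j·1.288e+04·565·2.54e-08 = 1 + j0.1848.
Step 4 — H = 0.967 - j0.1787.
Step 5 — Magnitude: |H| = 0.9833 (-0.1 dB); phase: φ = -10.5°.

|H| = 0.9833 (-0.1 dB), φ = -10.5°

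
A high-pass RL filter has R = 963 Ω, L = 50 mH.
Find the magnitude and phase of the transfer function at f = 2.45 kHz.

Step 1 — Angular frequency: ω = 2π·2450 = 1.539e+04 rad/s.
Step 2 — Transfer function: H(jω) = jωL/(R + jωL).
Step 3 — Numerator jωL = j·769.7; denominator R + jωL = 963 + j769.7.
Step 4 — H = 0.3898 + j0.4877.
Step 5 — Magnitude: |H| = 0.6243 (-4.1 dB); phase: φ = 51.4°.

|H| = 0.6243 (-4.1 dB), φ = 51.4°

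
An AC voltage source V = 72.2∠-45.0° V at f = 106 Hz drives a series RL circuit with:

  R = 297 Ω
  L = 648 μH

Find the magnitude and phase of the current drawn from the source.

Step 1 — Angular frequency: ω = 2π·f = 2π·106 = 666 rad/s.
Step 2 — Component impedances:
  R: Z = R = 297 Ω
  L: Z = jωL = j·666·0.000648 = 0 + j0.4316 Ω
Step 3 — Series combination: Z_total = R + L = 297 + j0.4316 Ω = 297∠0.1° Ω.
Step 4 — Source phasor: V = 72.2∠-45.0° V = 51.05 - j51.05 V.
Step 5 — Ohm's law: I = V / Z_total = (51.05 - j51.05) / (297 + j0.4316) = 0.1716 - j0.1721 A.
Step 6 — Convert to polar: |I| = 0.2431 A, ∠I = -45.1°.

I = 0.2431∠-45.1° A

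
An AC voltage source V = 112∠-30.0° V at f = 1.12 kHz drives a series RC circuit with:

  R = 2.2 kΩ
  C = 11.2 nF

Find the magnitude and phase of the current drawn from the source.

Step 1 — Angular frequency: ω = 2π·f = 2π·1120 = 7037 rad/s.
Step 2 — Component impedances:
  R: Z = R = 2200 Ω
  C: Z = 1/(jωC) = -j/(ω·C) = 0 - j1.269e+04 Ω
Step 3 — Series combination: Z_total = R + C = 2200 - j1.269e+04 Ω = 1.288e+04∠-80.2° Ω.
Step 4 — Source phasor: V = 112∠-30.0° V = 96.99 - j56 V.
Step 5 — Ohm's law: I = V / Z_total = (96.99 - j56) / (2200 - j1.269e+04) = 0.005572 + j0.006679 A.
Step 6 — Convert to polar: |I| = 0.008698 A, ∠I = 50.2°.

I = 0.008698∠50.2° A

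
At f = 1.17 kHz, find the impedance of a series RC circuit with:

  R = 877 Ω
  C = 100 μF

Step 1 — Angular frequency: ω = 2π·f = 2π·1170 = 7351 rad/s.
Step 2 — Component impedances:
  R: Z = R = 877 Ω
  C: Z = 1/(jωC) = -j/(ω·C) = 0 - j1.36 Ω
Step 3 — Series combination: Z_total = R + C = 877 - j1.36 Ω = 877∠-0.1° Ω.

Z = 877 - j1.36 Ω = 877∠-0.1° Ω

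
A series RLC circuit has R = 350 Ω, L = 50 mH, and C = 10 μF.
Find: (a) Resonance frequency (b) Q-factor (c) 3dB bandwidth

Step 1 — Resonance: ω₀ = 1/√(LC) = 1/√(0.05·1e-05) = 1414 rad/s.
Step 2 — f₀ = ω₀/(2π) = 225.1 Hz.
Step 3 — Series Q: Q = ω₀L/R = 1414·0.05/350 = 0.202.
Step 4 — Bandwidth: Δω = ω₀/Q = 7000 rad/s; BW = Δω/(2π) = 1114 Hz.

(a) f₀ = 225.1 Hz  (b) Q = 0.202  (c) BW = 1114 Hz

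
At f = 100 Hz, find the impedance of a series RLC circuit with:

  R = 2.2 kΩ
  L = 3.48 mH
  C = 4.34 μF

Step 1 — Angular frequency: ω = 2π·f = 2π·100 = 628.3 rad/s.
Step 2 — Component impedances:
  R: Z = R = 2200 Ω
  L: Z = jωL = j·628.3·0.00348 = 0 + j2.187 Ω
  C: Z = 1/(jωC) = -j/(ω·C) = 0 - j366.7 Ω
Step 3 — Series combination: Z_total = R + L + C = 2200 - j364.5 Ω = 2230∠-9.4° Ω.

Z = 2200 - j364.5 Ω = 2230∠-9.4° Ω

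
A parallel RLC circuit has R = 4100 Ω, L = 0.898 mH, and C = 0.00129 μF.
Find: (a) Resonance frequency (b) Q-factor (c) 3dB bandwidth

Step 1 — Resonance: ω₀ = 1/√(LC) = 1/√(0.000898·1.29e-09) = 9.291e+05 rad/s.
Step 2 — f₀ = ω₀/(2π) = 1.479e+05 Hz.
Step 3 — Parallel Q: Q = R/(ω₀L) = 4100/(9.291e+05·0.000898) = 4.914.
Step 4 — Bandwidth: Δω = ω₀/Q = 1.891e+05 rad/s; BW = Δω/(2π) = 3.009e+04 Hz.

(a) f₀ = 1.479e+05 Hz  (b) Q = 4.914  (c) BW = 3.009e+04 Hz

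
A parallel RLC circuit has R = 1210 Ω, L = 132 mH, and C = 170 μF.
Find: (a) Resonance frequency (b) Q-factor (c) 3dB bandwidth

Step 1 — Resonance: ω₀ = 1/√(LC) = 1/√(0.132·0.00017) = 211.1 rad/s.
Step 2 — f₀ = ω₀/(2π) = 33.6 Hz.
Step 3 — Parallel Q: Q = R/(ω₀L) = 1210/(211.1·0.132) = 43.42.
Step 4 — Bandwidth: Δω = ω₀/Q = 4.861 rad/s; BW = Δω/(2π) = 0.7737 Hz.

(a) f₀ = 33.6 Hz  (b) Q = 43.42  (c) BW = 0.7737 Hz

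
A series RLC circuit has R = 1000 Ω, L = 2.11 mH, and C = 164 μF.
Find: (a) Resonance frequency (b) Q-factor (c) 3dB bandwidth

Step 1 — Resonance condition Im(Z)=0 gives ω₀ = 1/√(LC).
Step 2 — ω₀ = 1/√(0.00211·0.000164) = 1700 rad/s.
Step 3 — f₀ = ω₀/(2π) = 270.6 Hz.
Step 4 — Series Q: Q = ω₀L/R = 1700·0.00211/1000 = 0.003587.
Step 5 — 3dB bandwidth: Δω = ω₀/Q = 4.739e+05 rad/s; BW = Δω/(2π) = 7.543e+04 Hz.

(a) f₀ = 270.6 Hz  (b) Q = 0.003587  (c) BW = 7.543e+04 Hz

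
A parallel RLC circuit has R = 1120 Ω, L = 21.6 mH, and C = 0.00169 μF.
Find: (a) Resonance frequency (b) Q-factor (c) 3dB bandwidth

Step 1 — Resonance: ω₀ = 1/√(LC) = 1/√(0.0216·1.69e-09) = 1.655e+05 rad/s.
Step 2 — f₀ = ω₀/(2π) = 2.634e+04 Hz.
Step 3 — Parallel Q: Q = R/(ω₀L) = 1120/(1.655e+05·0.0216) = 0.3133.
Step 4 — Bandwidth: Δω = ω₀/Q = 5.283e+05 rad/s; BW = Δω/(2π) = 8.408e+04 Hz.

(a) f₀ = 2.634e+04 Hz  (b) Q = 0.3133  (c) BW = 8.408e+04 Hz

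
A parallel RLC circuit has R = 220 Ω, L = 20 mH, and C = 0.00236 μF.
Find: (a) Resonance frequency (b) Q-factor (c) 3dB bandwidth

Step 1 — Resonance: ω₀ = 1/√(LC) = 1/√(0.02·2.36e-09) = 1.456e+05 rad/s.
Step 2 — f₀ = ω₀/(2π) = 2.317e+04 Hz.
Step 3 — Parallel Q: Q = R/(ω₀L) = 220/(1.456e+05·0.02) = 0.07557.
Step 4 — Bandwidth: Δω = ω₀/Q = 1.926e+06 rad/s; BW = Δω/(2π) = 3.065e+05 Hz.

(a) f₀ = 2.317e+04 Hz  (b) Q = 0.07557  (c) BW = 3.065e+05 Hz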